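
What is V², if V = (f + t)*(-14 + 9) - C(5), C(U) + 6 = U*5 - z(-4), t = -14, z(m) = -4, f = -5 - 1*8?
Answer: 12544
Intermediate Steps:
f = -13 (f = -5 - 8 = -13)
C(U) = -2 + 5*U (C(U) = -6 + (U*5 - 1*(-4)) = -6 + (5*U + 4) = -6 + (4 + 5*U) = -2 + 5*U)
V = 112 (V = (-13 - 14)*(-14 + 9) - (-2 + 5*5) = -27*(-5) - (-2 + 25) = 135 - 1*23 = 135 - 23 = 112)
V² = 112² = 12544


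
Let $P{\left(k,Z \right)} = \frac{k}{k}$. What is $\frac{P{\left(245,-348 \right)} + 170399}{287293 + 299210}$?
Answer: $\frac{56800}{195501} \approx 0.29054$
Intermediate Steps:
$P{\left(k,Z \right)} = 1$
$\frac{P{\left(245,-348 \right)} + 170399}{287293 + 299210} = \frac{1 + 170399}{287293 + 299210} = \frac{170400}{586503} = 170400 \cdot \frac{1}{586503} = \frac{56800}{195501}$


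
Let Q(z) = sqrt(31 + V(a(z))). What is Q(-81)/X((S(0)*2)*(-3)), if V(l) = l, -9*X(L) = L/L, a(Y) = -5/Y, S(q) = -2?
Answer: -2*sqrt(629) ≈ -50.160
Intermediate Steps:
X(L) = -1/9 (X(L) = -L/(9*L) = -1/9*1 = -1/9)
Q(z) = sqrt(31 - 5/z)
Q(-81)/X((S(0)*2)*(-3)) = sqrt(31 - 5/(-81))/(-1/9) = sqrt(31 - 5*(-1/81))*(-9) = sqrt(31 + 5/81)*(-9) = sqrt(2516/81)*(-9) = (2*sqrt(629)/9)*(-9) = -2*sqrt(629)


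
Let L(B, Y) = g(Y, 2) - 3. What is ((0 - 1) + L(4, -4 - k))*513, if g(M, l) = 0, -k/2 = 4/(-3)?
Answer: -2052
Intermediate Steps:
k = 8/3 (k = -8/(-3) = -8*(-1)/3 = -2*(-4/3) = 8/3 ≈ 2.6667)
L(B, Y) = -3 (L(B, Y) = 0 - 3 = -3)
((0 - 1) + L(4, -4 - k))*513 = ((0 - 1) - 3)*513 = (-1 - 3)*513 = -4*513 = -2052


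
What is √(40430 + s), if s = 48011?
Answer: √88441 ≈ 297.39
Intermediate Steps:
√(40430 + s) = √(40430 + 48011) = √88441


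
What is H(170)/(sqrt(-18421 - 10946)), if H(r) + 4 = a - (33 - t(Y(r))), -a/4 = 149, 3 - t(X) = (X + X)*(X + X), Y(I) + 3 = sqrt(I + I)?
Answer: 2*I*(-24*sqrt(277355) + 1013*sqrt(3263))/9789 ≈ 9.2401*I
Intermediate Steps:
Y(I) = -3 + sqrt(2)*sqrt(I) (Y(I) = -3 + sqrt(I + I) = -3 + sqrt(2*I) = -3 + sqrt(2)*sqrt(I))
t(X) = 3 - 4*X**2 (t(X) = 3 - (X + X)*(X + X) = 3 - 2*X*2*X = 3 - 4*X**2)
a = -596 (a = -4*149 = -596)
H(r) = -630 - 4*(-3 + sqrt(2)*sqrt(r))**2 (H(r) = -4 + (-596 - (33 - (3 - 4*(-3 + sqrt(2)*sqrt(r))**2))) = -4 + (-596 - (33 + (-3 + 4*(-3 + sqrt(2)*sqrt(r))**2))) = -4 + (-596 - (30 + 4*(-3 + sqrt(2)*sqrt(r))**2)) = -4 + (-596 + (-30 - 4*(-3 + sqrt(2)*sqrt(r))**2)) = -4 + (-626 - 4*(-3 + sqrt(2)*sqrt(r))**2) = -630 - 4*(-3 + sqrt(2)*sqrt(r))**2)
H(170)/(sqrt(-18421 - 10946)) = (-666 - 8*170 + 24*sqrt(2)*sqrt(170))/(sqrt(-18421 - 10946)) = (-666 - 1360 + 48*sqrt(85))/(sqrt(-29367)) = (-2026 + 48*sqrt(85))/((3*I*sqrt(3263))) = (-2026 + 48*sqrt(85))*(-I*sqrt(3263)/9789) = -I*sqrt(3263)*(-2026 + 48*sqrt(85))/9789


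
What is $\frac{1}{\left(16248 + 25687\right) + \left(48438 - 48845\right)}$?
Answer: $\frac{1}{41528} \approx 2.408 \cdot 10^{-5}$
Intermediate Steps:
$\frac{1}{\left(16248 + 25687\right) + \left(48438 - 48845\right)} = \frac{1}{41935 + \left(48438 - 48845\right)} = \frac{1}{41935 - 407} = \frac{1}{41528}$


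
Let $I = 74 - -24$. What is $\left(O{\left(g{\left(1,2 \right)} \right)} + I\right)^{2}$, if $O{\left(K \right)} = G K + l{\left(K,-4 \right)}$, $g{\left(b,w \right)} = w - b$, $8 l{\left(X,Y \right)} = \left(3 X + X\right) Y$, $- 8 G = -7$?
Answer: $\frac{600625}{64} \approx 9384.8$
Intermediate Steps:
$G = \frac{7}{8}$ ($G = \left(- \frac{1}{8}\right) \left(-7\right) = \frac{7}{8} \approx 0.875$)
$l{\left(X,Y \right)} = \frac{X Y}{2}$ ($l{\left(X,Y \right)} = \frac{\left(3 X + X\right) Y}{8} = \frac{4 X Y}{8} = \frac{X Y}{2}$)
$O{\left(K \right)} = - \frac{9 K}{8}$ ($O{\left(K \right)} = \frac{7 K}{8} + \frac{1}{2} K \left(-4\right) = \frac{7 K}{8} - 2 K = - \frac{9 K}{8}$)
$I = 98$ ($I = 74 + 24 = 98$)
$\left(O{\left(g{\left(1,2 \right)} \right)} + I\right)^{2} = \left(- \frac{9 \left(2 - 1\right)}{8} + 98\right)^{2} = \left(\left(- \frac{9}{8}\right) 1 + 98\right)^{2} = \left(- \frac{9}{8} + 98\right)^{2} = \left(\frac{775}{8}\right)^{2} = \frac{600625}{64}$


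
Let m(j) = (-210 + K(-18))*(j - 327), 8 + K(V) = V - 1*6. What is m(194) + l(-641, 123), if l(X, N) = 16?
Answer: 32202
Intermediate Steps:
K(V) = -14 + V (K(V) = -8 + (V - 1*6) = -8 + (V - 6) = -8 + (-6 + V) = -14 + V)
m(j) = 79134 - 242*j (m(j) = (-210 + (-14 - 18))*(j - 327) = (-210 - 32)*(-327 + j) = -242*(-327 + j) = 79134 - 242*j)
m(194) + l(-641, 123) = (79134 - 242*194) + 16 = (79134 - 46948) + 16 = 32186 + 16 = 32202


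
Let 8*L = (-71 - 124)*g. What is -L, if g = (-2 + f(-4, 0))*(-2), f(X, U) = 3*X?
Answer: 1365/2 ≈ 682.50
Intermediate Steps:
g = 28 (g = (-2 + 3*(-4))*(-2) = (-2 - 12)*(-2) = -14*(-2) = 28)
L = -1365/2 (L = ((-71 - 124)*28)/8 = (-195*28)/8 = (⅛)*(-5460) = -1365/2 ≈ -682.50)
-L = -1*(-1365/2) = 1365/2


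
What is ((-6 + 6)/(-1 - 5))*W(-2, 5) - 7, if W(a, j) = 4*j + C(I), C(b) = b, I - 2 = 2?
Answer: -7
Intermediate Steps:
I = 4 (I = 2 + 2 = 4)
W(a, j) = 4 + 4*j (W(a, j) = 4*j + 4 = 4 + 4*j)
((-6 + 6)/(-1 - 5))*W(-2, 5) - 7 = ((-6 + 6)/(-1 - 5))*(4 + 4*5) - 7 = (0/(-6))*(4 + 20) - 7 = (0*(-1/6))*24 - 7 = 0*24 - 7 = 0 - 7 = -7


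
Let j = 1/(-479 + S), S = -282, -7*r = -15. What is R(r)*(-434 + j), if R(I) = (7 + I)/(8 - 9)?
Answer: 21137600/5327 ≈ 3968.0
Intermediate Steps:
r = 15/7 (r = -1/7*(-15) = 15/7 ≈ 2.1429)
j = -1/761 (j = 1/(-479 - 282) = 1/(-761) = -1/761 ≈ -0.0013141)
R(I) = -7 - I (R(I) = (7 + I)/(-1) = (7 + I)*(-1) = -7 - I)
R(r)*(-434 + j) = (-7 - 1*15/7)*(-434 - 1/761) = (-7 - 15/7)*(-330275/761) = -64/7*(-330275/761) = 21137600/5327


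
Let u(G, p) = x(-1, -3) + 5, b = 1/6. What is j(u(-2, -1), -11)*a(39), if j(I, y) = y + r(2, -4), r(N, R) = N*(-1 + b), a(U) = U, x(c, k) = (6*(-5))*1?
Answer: -494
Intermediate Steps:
x(c, k) = -30 (x(c, k) = -30*1 = -30)
b = 1/6 ≈ 0.16667
r(N, R) = -5*N/6 (r(N, R) = N*(-1 + 1/6) = N*(-5/6) = -5*N/6)
u(G, p) = -25 (u(G, p) = -30 + 5 = -25)
j(I, y) = -5/3 + y (j(I, y) = y - 5/6*2 = y - 5/3 = -5/3 + y)
j(u(-2, -1), -11)*a(39) = (-5/3 - 11)*39 = -38/3*39 = -494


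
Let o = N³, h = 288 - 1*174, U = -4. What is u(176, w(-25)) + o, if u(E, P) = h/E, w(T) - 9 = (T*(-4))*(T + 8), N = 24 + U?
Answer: 704057/88 ≈ 8000.6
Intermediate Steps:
h = 114 (h = 288 - 174 = 114)
N = 20 (N = 24 - 4 = 20)
w(T) = 9 - 4*T*(8 + T) (w(T) = 9 + (T*(-4))*(T + 8) = 9 + (-4*T)*(8 + T) = 9 - 4*T*(8 + T))
o = 8000 (o = 20³ = 8000)
u(E, P) = 114/E
u(176, w(-25)) + o = 114/176 + 8000 = 114*(1/176) + 8000 = 57/88 + 8000 = 704057/88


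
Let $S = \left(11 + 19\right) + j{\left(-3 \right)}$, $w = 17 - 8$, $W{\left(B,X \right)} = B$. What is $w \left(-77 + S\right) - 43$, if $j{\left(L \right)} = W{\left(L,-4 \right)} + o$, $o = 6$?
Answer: $-439$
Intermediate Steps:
$w = 9$
$j{\left(L \right)} = 6 + L$ ($j{\left(L \right)} = L + 6 = 6 + L$)
$S = 33$ ($S = \left(11 + 19\right) + \left(6 - 3\right) = 30 + 3 = 33$)
$w \left(-77 + S\right) - 43 = 9 \left(-77 + 33\right) - 43 = 9 \left(-44\right) - 43 = -396 - 43 = -439$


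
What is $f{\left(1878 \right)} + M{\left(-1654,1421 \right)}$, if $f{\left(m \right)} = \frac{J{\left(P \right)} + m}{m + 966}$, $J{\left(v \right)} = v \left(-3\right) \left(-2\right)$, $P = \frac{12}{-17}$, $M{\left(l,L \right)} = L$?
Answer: $\frac{11455727}{8058} \approx 1421.7$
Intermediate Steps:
$P = - \frac{12}{17}$ ($P = 12 \left(- \frac{1}{17}\right) = - \frac{12}{17} \approx -0.70588$)
$J{\left(v \right)} = 6 v$ ($J{\left(v \right)} = - 3 v \left(-2\right) = 6 v$)
$f{\left(m \right)} = \frac{- \frac{72}{17} + m}{966 + m}$ ($f{\left(m \right)} = \frac{6 \left(- \frac{12}{17}\right) + m}{m + 966} = \frac{- \frac{72}{17} + m}{966 + m}$)
$f{\left(1878 \right)} + M{\left(-1654,1421 \right)} = \frac{- \frac{72}{17} + 1878}{966 + 1878} + 1421 = \frac{1}{2844} \cdot \frac{31854}{17} + 1421 = \frac{5309}{8058} + 1421 = \frac{11455727}{8058}$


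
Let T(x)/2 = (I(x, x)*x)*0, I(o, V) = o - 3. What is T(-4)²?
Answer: 0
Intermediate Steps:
I(o, V) = -3 + o
T(x) = 0 (T(x) = 2*(((-3 + x)*x)*0) = 2*((x*(-3 + x))*0) = 2*0 = 0)
T(-4)² = 0² = 0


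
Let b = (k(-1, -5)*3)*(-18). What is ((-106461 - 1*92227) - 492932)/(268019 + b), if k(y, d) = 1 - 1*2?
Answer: -691620/268073 ≈ -2.5800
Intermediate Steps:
k(y, d) = -1 (k(y, d) = 1 - 2 = -1)
b = 54 (b = -1*3*(-18) = -3*(-18) = 54)
((-106461 - 1*92227) - 492932)/(268019 + b) = ((-106461 - 1*92227) - 492932)/(268019 + 54) = ((-106461 - 92227) - 492932)/268073 = (-198688 - 492932)*(1/268073) = -691620*1/268073 = -691620/268073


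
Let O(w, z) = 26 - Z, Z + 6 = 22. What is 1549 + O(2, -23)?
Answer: 1559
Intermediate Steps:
Z = 16 (Z = -6 + 22 = 16)
O(w, z) = 10 (O(w, z) = 26 - 1*16 = 26 - 16 = 10)
1549 + O(2, -23) = 1549 + 10 = 1559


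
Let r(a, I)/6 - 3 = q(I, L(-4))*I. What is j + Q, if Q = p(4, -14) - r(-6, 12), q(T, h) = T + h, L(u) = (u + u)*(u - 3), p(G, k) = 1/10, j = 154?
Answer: -47599/10 ≈ -4759.9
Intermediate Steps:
p(G, k) = ⅒
L(u) = 2*u*(-3 + u) (L(u) = (2*u)*(-3 + u) = 2*u*(-3 + u))
r(a, I) = 18 + 6*I*(56 + I) (r(a, I) = 18 + 6*((I + 2*(-4)*(-3 - 4))*I) = 18 + 6*((I + 2*(-4)*(-7))*I) = 18 + 6*((I + 56)*I) = 18 + 6*((56 + I)*I) = 18 + 6*(I*(56 + I)) = 18 + 6*I*(56 + I))
Q = -49139/10 (Q = ⅒ - (18 + 6*12*(56 + 12)) = ⅒ - (18 + 6*12*68) = ⅒ - (18 + 4896) = ⅒ - 1*4914 = ⅒ - 4914 = -49139/10 ≈ -4913.9)
j + Q = 154 - 49139/10 = -47599/10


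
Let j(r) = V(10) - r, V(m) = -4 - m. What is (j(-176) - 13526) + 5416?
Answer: -7948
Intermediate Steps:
j(r) = -14 - r (j(r) = (-4 - 1*10) - r = (-4 - 10) - r = -14 - r)
(j(-176) - 13526) + 5416 = ((-14 - 1*(-176)) - 13526) + 5416 = ((-14 + 176) - 13526) + 5416 = (162 - 13526) + 5416 = -13364 + 5416 = -7948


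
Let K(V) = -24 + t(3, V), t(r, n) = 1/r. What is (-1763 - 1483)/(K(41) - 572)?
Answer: 9738/1787 ≈ 5.4494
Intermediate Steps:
K(V) = -71/3 (K(V) = -24 + 1/3 = -24 + ⅓ = -71/3)
(-1763 - 1483)/(K(41) - 572) = (-1763 - 1483)/(-71/3 - 572) = -3246/(-1787/3) = -3246*(-3/1787) = 9738/1787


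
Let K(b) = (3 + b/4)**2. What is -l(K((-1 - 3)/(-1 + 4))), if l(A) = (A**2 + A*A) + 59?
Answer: -12971/81 ≈ -160.14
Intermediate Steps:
K(b) = (3 + b/4)**2 (K(b) = (3 + b*(1/4))**2 = (3 + b/4)**2)
l(A) = 59 + 2*A**2 (l(A) = (A**2 + A**2) + 59 = 2*A**2 + 59 = 59 + 2*A**2)
-l(K((-1 - 3)/(-1 + 4))) = -(59 + 2*((12 + (-1 - 3)/(-1 + 4))**2/16)**2) = -(59 + 2*((12 - 4/3)**2/16)**2) = -(59 + 2*((32/3)**2/16)**2) = -(59 + 2*((1/16)*(1024/9))**2) = -(59 + 2*(64/9)**2) = -(59 + 2*(4096/81)) = -(59 + 8192/81) = -1*12971/81 = -12971/81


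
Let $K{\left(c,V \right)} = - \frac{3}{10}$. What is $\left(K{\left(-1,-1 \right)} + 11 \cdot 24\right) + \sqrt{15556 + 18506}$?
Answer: $\frac{2637}{10} + \sqrt{34062} \approx 448.26$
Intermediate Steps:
$K{\left(c,V \right)} = - \frac{3}{10}$ ($K{\left(c,V \right)} = \left(-3\right) \frac{1}{10} = - \frac{3}{10}$)
$\left(K{\left(-1,-1 \right)} + 11 \cdot 24\right) + \sqrt{15556 + 18506} = \left(- \frac{3}{10} + 11 \cdot 24\right) + \sqrt{15556 + 18506} = \left(- \frac{3}{10} + 264\right) + \sqrt{34062} = \frac{2637}{10} + \sqrt{34062}$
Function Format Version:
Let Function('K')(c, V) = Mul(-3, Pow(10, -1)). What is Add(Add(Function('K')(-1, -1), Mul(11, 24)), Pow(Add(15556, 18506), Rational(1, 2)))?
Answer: Add(Rational(2637, 10), Pow(34062, Rational(1, 2))) ≈ 448.26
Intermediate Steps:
Function('K')(c, V) = Rational(-3, 10) (Function('K')(c, V) = Mul(-3, Rational(1, 10)) = Rational(-3, 10))
Add(Add(Function('K')(-1, -1), Mul(11, 24)), Pow(Add(15556, 18506), Rational(1, 2))) = Add(Add(Rational(-3, 10), Mul(11, 24)), Pow(Add(15556, 18506), Rational(1, 2))) = Add(Add(Rational(-3, 10), 264), Pow(34062, Rational(1, 2))) = Add(Rational(2637, 10), Pow(34062, Rational(1, 2)))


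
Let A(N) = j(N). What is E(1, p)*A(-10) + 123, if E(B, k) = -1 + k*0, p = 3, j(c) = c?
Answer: 133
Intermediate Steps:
A(N) = N
E(B, k) = -1 (E(B, k) = -1 + 0 = -1)
E(1, p)*A(-10) + 123 = -1*(-10) + 123 = 10 + 123 = 133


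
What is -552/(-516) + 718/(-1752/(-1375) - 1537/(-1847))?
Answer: 78654450924/230020717 ≈ 341.95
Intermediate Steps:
-552/(-516) + 718/(-1752/(-1375) - 1537/(-1847)) = -552*(-1/516) + 718/(-1752*(-1/1375) - 1537*(-1/1847)) = 46/43 + 718/(1752/1375 + 1537/1847) = 46/43 + 718/(5349319/2539625) = 46/43 + 718*(2539625/5349319) = 46/43 + 1823450750/5349319 = 78654450924/230020717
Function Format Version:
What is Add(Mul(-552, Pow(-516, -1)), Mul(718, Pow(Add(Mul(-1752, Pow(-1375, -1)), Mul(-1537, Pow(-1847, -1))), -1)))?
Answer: Rational(78654450924, 230020717) ≈ 341.95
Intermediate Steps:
Add(Mul(-552, Pow(-516, -1)), Mul(718, Pow(Add(Mul(-1752, Pow(-1375, -1)), Mul(-1537, Pow(-1847, -1))), -1))) = Add(Mul(-552, Rational(-1, 516)), Mul(718, Pow(Add(Mul(-1752, Rational(-1, 1375)), Mul(-1537, Rational(-1, 1847))), -1))) = Add(Rational(46, 43), Mul(718, Pow(Add(Rational(1752, 1375), Rational(1537, 1847)), -1))) = Add(Rational(46, 43), Mul(718, Pow(Rational(5349319, 2539625), -1))) = Add(Rational(46, 43), Mul(718, Rational(2539625, 5349319))) = Add(Rational(46, 43), Rational(1823450750, 5349319)) = Rational(78654450924, 230020717)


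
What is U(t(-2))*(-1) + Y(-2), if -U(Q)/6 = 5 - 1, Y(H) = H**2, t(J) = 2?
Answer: 28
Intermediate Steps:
U(Q) = -24 (U(Q) = -6*(5 - 1) = -6*4 = -24)
U(t(-2))*(-1) + Y(-2) = -24*(-1) + (-2)**2 = 24 + 4 = 28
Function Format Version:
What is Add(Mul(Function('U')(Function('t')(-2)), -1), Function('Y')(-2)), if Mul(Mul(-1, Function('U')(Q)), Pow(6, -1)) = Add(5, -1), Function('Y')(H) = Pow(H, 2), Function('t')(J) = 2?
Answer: 28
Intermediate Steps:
Function('U')(Q) = -24 (Function('U')(Q) = Mul(-6, Add(5, -1)) = Mul(-6, 4) = -24)
Add(Mul(Function('U')(Function('t')(-2)), -1), Function('Y')(-2)) = Add(Mul(-24, -1), Pow(-2, 2)) = Add(24, 4) = 28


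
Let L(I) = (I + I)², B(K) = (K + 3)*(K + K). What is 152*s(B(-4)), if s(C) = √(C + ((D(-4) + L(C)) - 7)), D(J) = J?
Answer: 152*√253 ≈ 2417.7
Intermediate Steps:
B(K) = 2*K*(3 + K) (B(K) = (3 + K)*(2*K) = 2*K*(3 + K))
L(I) = 4*I² (L(I) = (2*I)² = 4*I²)
s(C) = √(-11 + C + 4*C²) (s(C) = √(C + ((-4 + 4*C²) - 7)) = √(C + (-11 + 4*C²)) = √(-11 + C + 4*C²))
152*s(B(-4)) = 152*√(-11 + 2*(-4)*(3 - 4) + 4*(2*(-4)*(3 - 4))²) = 152*√(-11 + 2*(-4)*(-1) + 4*(2*(-4)*(-1))²) = 152*√(-11 + 8 + 4*8²) = 152*√(-11 + 8 + 4*64) = 152*√(-11 + 8 + 256) = 152*√253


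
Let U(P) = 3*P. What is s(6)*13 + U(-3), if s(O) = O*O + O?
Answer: 537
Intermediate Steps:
s(O) = O + O² (s(O) = O² + O = O + O²)
s(6)*13 + U(-3) = (6*(1 + 6))*13 + 3*(-3) = (6*7)*13 - 9 = 42*13 - 9 = 546 - 9 = 537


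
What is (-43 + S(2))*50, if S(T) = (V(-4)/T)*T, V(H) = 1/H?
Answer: -4325/2 ≈ -2162.5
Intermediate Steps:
V(H) = 1/H
S(T) = -¼ (S(T) = (1/((-4)*T))*T = (-1/(4*T))*T = -¼)
(-43 + S(2))*50 = (-43 - ¼)*50 = -173/4*50 = -4325/2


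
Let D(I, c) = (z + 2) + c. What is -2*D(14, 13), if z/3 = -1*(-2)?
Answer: -42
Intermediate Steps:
z = 6 (z = 3*(-1*(-2)) = 3*2 = 6)
D(I, c) = 8 + c (D(I, c) = (6 + 2) + c = 8 + c)
-2*D(14, 13) = -2*(8 + 13) = -2*21 = -42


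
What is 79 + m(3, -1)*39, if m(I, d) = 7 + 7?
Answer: 625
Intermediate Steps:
m(I, d) = 14
79 + m(3, -1)*39 = 79 + 14*39 = 79 + 546 = 625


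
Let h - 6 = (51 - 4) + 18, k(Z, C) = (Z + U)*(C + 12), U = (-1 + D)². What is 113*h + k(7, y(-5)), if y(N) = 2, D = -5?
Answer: 8625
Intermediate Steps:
U = 36 (U = (-1 - 5)² = (-6)² = 36)
k(Z, C) = (12 + C)*(36 + Z) (k(Z, C) = (Z + 36)*(C + 12) = (36 + Z)*(12 + C) = (12 + C)*(36 + Z))
h = 71 (h = 6 + ((51 - 4) + 18) = 6 + (47 + 18) = 6 + 65 = 71)
113*h + k(7, y(-5)) = 113*71 + (432 + 12*7 + 36*2 + 2*7) = 8023 + (432 + 84 + 72 + 14) = 8023 + 602 = 8625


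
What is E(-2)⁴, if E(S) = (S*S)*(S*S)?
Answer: 65536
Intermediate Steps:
E(S) = S⁴ (E(S) = S²*S² = S⁴)
E(-2)⁴ = ((-2)⁴)⁴ = 16⁴ = 65536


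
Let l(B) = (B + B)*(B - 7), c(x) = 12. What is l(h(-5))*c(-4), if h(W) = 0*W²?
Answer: 0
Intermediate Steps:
h(W) = 0
l(B) = 2*B*(-7 + B) (l(B) = (2*B)*(-7 + B) = 2*B*(-7 + B))
l(h(-5))*c(-4) = (2*0*(-7 + 0))*12 = (2*0*(-7))*12 = 0*12 = 0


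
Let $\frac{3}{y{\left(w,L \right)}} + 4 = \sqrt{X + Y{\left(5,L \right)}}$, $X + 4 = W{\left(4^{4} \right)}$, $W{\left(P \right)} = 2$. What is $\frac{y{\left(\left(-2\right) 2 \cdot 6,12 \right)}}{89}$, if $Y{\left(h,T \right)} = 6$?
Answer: $- \frac{3}{178} \approx -0.016854$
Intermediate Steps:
$X = -2$ ($X = -4 + 2 = -2$)
$y{\left(w,L \right)} = - \frac{3}{2}$ ($y{\left(w,L \right)} = \frac{3}{-4 + \sqrt{-2 + 6}} = \frac{3}{-4 + \sqrt{4}} = \frac{3}{-4 + 2} = \frac{3}{-2} = 3 \left(- \frac{1}{2}\right) = - \frac{3}{2}$)
$\frac{y{\left(\left(-2\right) 2 \cdot 6,12 \right)}}{89} = - \frac{3}{2 \cdot 89} = \left(- \frac{3}{2}\right) \frac{1}{89} = - \frac{3}{178}$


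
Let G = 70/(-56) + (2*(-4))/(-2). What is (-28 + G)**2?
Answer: 10201/16 ≈ 637.56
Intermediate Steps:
G = 11/4 (G = 70*(-1/56) - 8*(-1/2) = -5/4 + 4 = 11/4 ≈ 2.7500)
(-28 + G)**2 = (-28 + 11/4)**2 = (-101/4)**2 = 10201/16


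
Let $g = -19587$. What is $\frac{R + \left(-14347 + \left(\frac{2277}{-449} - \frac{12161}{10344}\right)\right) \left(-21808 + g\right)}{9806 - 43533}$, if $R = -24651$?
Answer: $- \frac{2759401380088699}{156643567512} \approx -17616.0$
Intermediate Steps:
$\frac{R + \left(-14347 + \left(\frac{2277}{-449} - \frac{12161}{10344}\right)\right) \left(-21808 + g\right)}{9806 - 43533} = \frac{-24651 + \left(-14347 + \left(\frac{2277}{-449} - \frac{12161}{10344}\right)\right) \left(-21808 - 19587\right)}{9806 - 43533} = \frac{-24651 + \left(-14347 + \left(2277 \left(- \frac{1}{449}\right) - \frac{12161}{10344}\right)\right) \left(-41395\right)}{-33727} = \left(-24651 + \left(-14347 - \frac{29013577}{4644456}\right) \left(-41395\right)\right) \left(- \frac{1}{33727}\right) = \left(-24651 - - \frac{2759515870573555}{4644456}\right) \left(- \frac{1}{33727}\right) = \left(-24651 + \frac{2759515870573555}{4644456}\right) \left(- \frac{1}{33727}\right) = \frac{2759401380088699}{4644456} \left(- \frac{1}{33727}\right) = - \frac{2759401380088699}{156643567512}$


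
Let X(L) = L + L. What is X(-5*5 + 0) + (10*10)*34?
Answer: 3350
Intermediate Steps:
X(L) = 2*L
X(-5*5 + 0) + (10*10)*34 = 2*(-5*5 + 0) + (10*10)*34 = 2*(-25 + 0) + 100*34 = 2*(-25) + 3400 = -50 + 3400 = 3350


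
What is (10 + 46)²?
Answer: 3136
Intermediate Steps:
(10 + 46)² = 56² = 3136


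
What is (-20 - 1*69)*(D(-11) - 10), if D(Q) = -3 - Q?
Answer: 178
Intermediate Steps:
(-20 - 1*69)*(D(-11) - 10) = (-20 - 1*69)*((-3 - 1*(-11)) - 10) = (-20 - 69)*((-3 + 11) - 10) = -89*(8 - 10) = -89*(-2) = 178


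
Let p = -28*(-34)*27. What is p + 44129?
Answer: 69833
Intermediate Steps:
p = 25704 (p = 952*27 = 25704)
p + 44129 = 25704 + 44129 = 69833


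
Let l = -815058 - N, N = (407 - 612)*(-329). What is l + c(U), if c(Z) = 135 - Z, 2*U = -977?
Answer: -1763759/2 ≈ -8.8188e+5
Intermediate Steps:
U = -977/2 (U = (½)*(-977) = -977/2 ≈ -488.50)
N = 67445 (N = -205*(-329) = 67445)
l = -882503 (l = -815058 - 1*67445 = -815058 - 67445 = -882503)
l + c(U) = -882503 + (135 - 1*(-977/2)) = -882503 + (135 + 977/2) = -882503 + 1247/2 = -1763759/2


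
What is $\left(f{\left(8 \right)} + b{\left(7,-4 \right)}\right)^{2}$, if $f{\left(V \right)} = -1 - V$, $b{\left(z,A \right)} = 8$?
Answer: $1$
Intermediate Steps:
$\left(f{\left(8 \right)} + b{\left(7,-4 \right)}\right)^{2} = \left(\left(-1 - 8\right) + 8\right)^{2} = \left(-9 + 8\right)^{2} = \left(-1\right)^{2} = 1$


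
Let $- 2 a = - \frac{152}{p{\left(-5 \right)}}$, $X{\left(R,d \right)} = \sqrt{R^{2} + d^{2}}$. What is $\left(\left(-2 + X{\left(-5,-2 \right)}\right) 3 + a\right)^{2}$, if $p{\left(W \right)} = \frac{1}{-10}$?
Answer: $587017 - 4596 \sqrt{29} \approx 5.6227 \cdot 10^{5}$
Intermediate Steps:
$p{\left(W \right)} = - \frac{1}{10}$
$a = -760$ ($a = - \frac{\left(-152\right) \frac{1}{- \frac{1}{10}}}{2} = - \frac{\left(-152\right) \left(-10\right)}{2} = \left(- \frac{1}{2}\right) 1520 = -760$)
$\left(\left(-2 + X{\left(-5,-2 \right)}\right) 3 + a\right)^{2} = \left(\left(-2 + \sqrt{\left(-5\right)^{2} + \left(-2\right)^{2}}\right) 3 - 760\right)^{2} = \left(\left(-2 + \sqrt{25 + 4}\right) 3 - 760\right)^{2} = \left(\left(-2 + \sqrt{29}\right) 3 - 760\right)^{2} = \left(\left(-6 + 3 \sqrt{29}\right) - 760\right)^{2} = \left(-766 + 3 \sqrt{29}\right)^{2}$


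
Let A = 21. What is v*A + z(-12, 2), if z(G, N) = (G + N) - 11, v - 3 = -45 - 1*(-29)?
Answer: -294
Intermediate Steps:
v = -13 (v = 3 + (-45 - 1*(-29)) = 3 + (-45 + 29) = 3 - 16 = -13)
z(G, N) = -11 + G + N
v*A + z(-12, 2) = -13*21 + (-11 - 12 + 2) = -273 - 21 = -294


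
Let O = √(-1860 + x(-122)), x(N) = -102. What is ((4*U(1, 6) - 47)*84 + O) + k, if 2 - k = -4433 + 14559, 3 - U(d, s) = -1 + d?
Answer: -13064 + 3*I*√218 ≈ -13064.0 + 44.294*I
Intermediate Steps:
U(d, s) = 4 - d (U(d, s) = 3 - (-1 + d) = 3 + (1 - d) = 4 - d)
k = -10124 (k = 2 - (-4433 + 14559) = 2 - 1*10126 = 2 - 10126 = -10124)
O = 3*I*√218 (O = √(-1860 - 102) = √(-1962) = 3*I*√218 ≈ 44.294*I)
((4*U(1, 6) - 47)*84 + O) + k = ((4*(4 - 1*1) - 47)*84 + 3*I*√218) - 10124 = ((4*(4 - 1) - 47)*84 + 3*I*√218) - 10124 = ((4*3 - 47)*84 + 3*I*√218) - 10124 = ((12 - 47)*84 + 3*I*√218) - 10124 = (-35*84 + 3*I*√218) - 10124 = (-2940 + 3*I*√218) - 10124 = -13064 + 3*I*√218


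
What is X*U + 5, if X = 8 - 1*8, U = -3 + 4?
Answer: 5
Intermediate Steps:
U = 1
X = 0 (X = 8 - 8 = 0)
X*U + 5 = 0*1 + 5 = 0 + 5 = 5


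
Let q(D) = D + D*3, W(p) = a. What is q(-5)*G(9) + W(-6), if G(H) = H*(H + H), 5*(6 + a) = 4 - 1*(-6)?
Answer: -3244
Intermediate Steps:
a = -4 (a = -6 + (4 - 1*(-6))/5 = -6 + (4 + 6)/5 = -6 + (⅕)*10 = -6 + 2 = -4)
W(p) = -4
G(H) = 2*H² (G(H) = H*(2*H) = 2*H²)
q(D) = 4*D (q(D) = D + 3*D = 4*D)
q(-5)*G(9) + W(-6) = (4*(-5))*(2*9²) - 4 = -40*81 - 4 = -20*162 - 4 = -3240 - 4 = -3244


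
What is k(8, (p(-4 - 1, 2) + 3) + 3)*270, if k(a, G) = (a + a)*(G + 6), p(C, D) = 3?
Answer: 64800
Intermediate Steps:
k(a, G) = 2*a*(6 + G) (k(a, G) = (2*a)*(6 + G) = 2*a*(6 + G))
k(8, (p(-4 - 1, 2) + 3) + 3)*270 = (2*8*(6 + ((3 + 3) + 3)))*270 = (2*8*(6 + (6 + 3)))*270 = (2*8*(6 + 9))*270 = (2*8*15)*270 = 240*270 = 64800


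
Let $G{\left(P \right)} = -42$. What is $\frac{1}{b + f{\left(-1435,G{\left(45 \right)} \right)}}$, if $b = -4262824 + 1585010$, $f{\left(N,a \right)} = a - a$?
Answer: $- \frac{1}{2677814} \approx -3.7344 \cdot 10^{-7}$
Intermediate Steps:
$f{\left(N,a \right)} = 0$
$b = -2677814$
$\frac{1}{b + f{\left(-1435,G{\left(45 \right)} \right)}} = \frac{1}{-2677814 + 0} = \frac{1}{-2677814} = - \frac{1}{2677814}$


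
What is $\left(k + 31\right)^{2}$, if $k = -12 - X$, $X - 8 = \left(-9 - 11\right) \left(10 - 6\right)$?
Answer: $8281$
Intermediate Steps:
$X = -72$ ($X = 8 + \left(-9 - 11\right) \left(10 - 6\right) = 8 - 80 = -72$)
$k = 60$ ($k = -12 - -72 = -12 + 72 = 60$)
$\left(k + 31\right)^{2} = \left(60 + 31\right)^{2} = 91^{2} = 8281$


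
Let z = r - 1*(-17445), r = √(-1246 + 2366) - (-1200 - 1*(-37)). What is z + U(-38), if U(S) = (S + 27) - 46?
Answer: 18551 + 4*√70 ≈ 18584.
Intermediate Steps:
U(S) = -19 + S (U(S) = (27 + S) - 46 = -19 + S)
r = 1163 + 4*√70 (r = √1120 - (-1200 + 37) = 4*√70 - 1*(-1163) = 4*√70 + 1163 = 1163 + 4*√70 ≈ 1196.5)
z = 18608 + 4*√70 (z = (1163 + 4*√70) - 1*(-17445) = (1163 + 4*√70) + 17445 = 18608 + 4*√70 ≈ 18641.)
z + U(-38) = (18608 + 4*√70) + (-19 - 38) = (18608 + 4*√70) - 57 = 18551 + 4*√70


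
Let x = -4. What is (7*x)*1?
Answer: -28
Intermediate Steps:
(7*x)*1 = (7*(-4))*1 = -28*1 = -28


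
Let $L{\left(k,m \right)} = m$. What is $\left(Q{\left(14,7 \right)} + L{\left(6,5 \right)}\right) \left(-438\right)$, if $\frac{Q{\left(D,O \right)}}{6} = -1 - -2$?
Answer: $-4818$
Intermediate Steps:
$Q{\left(D,O \right)} = 6$ ($Q{\left(D,O \right)} = 6 \left(-1 - -2\right) = 6 \left(-1 + 2\right) = 6 \cdot 1 = 6$)
$\left(Q{\left(14,7 \right)} + L{\left(6,5 \right)}\right) \left(-438\right) = \left(6 + 5\right) \left(-438\right) = 11 \left(-438\right) = -4818$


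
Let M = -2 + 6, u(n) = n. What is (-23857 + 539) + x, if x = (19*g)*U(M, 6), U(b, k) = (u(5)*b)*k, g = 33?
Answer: 51922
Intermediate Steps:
M = 4
U(b, k) = 5*b*k (U(b, k) = (5*b)*k = 5*b*k)
x = 75240 (x = (19*33)*(5*4*6) = 627*120 = 75240)
(-23857 + 539) + x = (-23857 + 539) + 75240 = -23318 + 75240 = 51922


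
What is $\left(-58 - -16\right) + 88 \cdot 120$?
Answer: $10518$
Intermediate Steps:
$\left(-58 - -16\right) + 88 \cdot 120 = \left(-58 + 16\right) + 10560 = -42 + 10560 = 10518$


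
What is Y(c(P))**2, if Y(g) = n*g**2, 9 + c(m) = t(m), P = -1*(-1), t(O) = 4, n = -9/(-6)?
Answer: 5625/4 ≈ 1406.3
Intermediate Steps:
n = 3/2 (n = -9*(-1/6) = 3/2 ≈ 1.5000)
P = 1
c(m) = -5 (c(m) = -9 + 4 = -5)
Y(g) = 3*g**2/2
Y(c(P))**2 = ((3/2)*(-5)**2)**2 = ((3/2)*25)**2 = (75/2)**2 = 5625/4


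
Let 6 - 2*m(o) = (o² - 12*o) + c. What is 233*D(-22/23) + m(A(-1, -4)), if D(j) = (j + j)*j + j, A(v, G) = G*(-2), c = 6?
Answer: 116110/529 ≈ 219.49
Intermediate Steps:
A(v, G) = -2*G
m(o) = 6*o - o²/2 (m(o) = 3 - ((o² - 12*o) + 6)/2 = 3 - (6 + o² - 12*o)/2 = 3 + (-3 + 6*o - o²/2) = 6*o - o²/2)
D(j) = j + 2*j² (D(j) = (2*j)*j + j = 2*j² + j = j + 2*j²)
233*D(-22/23) + m(A(-1, -4)) = 233*((-22/23)*(1 + 2*(-22/23))) + (-2*(-4))*(12 - (-2)*(-4))/2 = 233*((-22*1/23)*(1 + 2*(-22*1/23))) + (½)*8*(12 - 1*8) = 233*(-22*(1 + 2*(-22/23))/23) + (½)*8*(12 - 8) = 233*(-22*(1 - 44/23)/23) + (½)*8*4 = 233*(-22/23*(-21/23)) + 16 = 233*(462/529) + 16 = 107646/529 + 16 = 116110/529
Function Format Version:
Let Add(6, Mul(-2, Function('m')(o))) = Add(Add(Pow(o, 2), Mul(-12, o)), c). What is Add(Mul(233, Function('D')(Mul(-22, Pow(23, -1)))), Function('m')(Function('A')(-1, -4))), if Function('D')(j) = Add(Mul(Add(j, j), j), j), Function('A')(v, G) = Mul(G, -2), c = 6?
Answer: Rational(116110, 529) ≈ 219.49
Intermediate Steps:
Function('A')(v, G) = Mul(-2, G)
Function('m')(o) = Add(Mul(6, o), Mul(Rational(-1, 2), Pow(o, 2))) (Function('m')(o) = Add(3, Mul(Rational(-1, 2), Add(Add(Pow(o, 2), Mul(-12, o)), 6))) = Add(3, Mul(Rational(-1, 2), Add(6, Pow(o, 2), Mul(-12, o)))) = Add(3, Add(-3, Mul(6, o), Mul(Rational(-1, 2), Pow(o, 2)))) = Add(Mul(6, o), Mul(Rational(-1, 2), Pow(o, 2))))
Function('D')(j) = Add(j, Mul(2, Pow(j, 2))) (Function('D')(j) = Add(Mul(Mul(2, j), j), j) = Add(Mul(2, Pow(j, 2)), j) = Add(j, Mul(2, Pow(j, 2))))
Add(Mul(233, Function('D')(Mul(-22, Pow(23, -1)))), Function('m')(Function('A')(-1, -4))) = Add(Mul(233, Mul(Mul(-22, Pow(23, -1)), Add(1, Mul(2, Mul(-22, Pow(23, -1)))))), Mul(Rational(1, 2), Mul(-2, -4), Add(12, Mul(-1, Mul(-2, -4))))) = Add(Mul(233, Mul(Mul(-22, Rational(1, 23)), Add(1, Mul(2, Mul(-22, Rational(1, 23)))))), Mul(Rational(1, 2), 8, Add(12, Mul(-1, 8)))) = Add(Mul(233, Mul(Rational(-22, 23), Add(1, Mul(2, Rational(-22, 23))))), Mul(Rational(1, 2), 8, Add(12, -8))) = Add(Mul(233, Mul(Rational(-22, 23), Add(1, Rational(-44, 23)))), Mul(Rational(1, 2), 8, 4)) = Add(Mul(233, Mul(Rational(-22, 23), Rational(-21, 23))), 16) = Add(Mul(233, Rational(462, 529)), 16) = Add(Rational(107646, 529), 16) = Rational(116110, 529)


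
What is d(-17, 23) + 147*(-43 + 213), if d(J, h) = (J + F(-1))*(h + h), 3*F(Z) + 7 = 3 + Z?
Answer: 72394/3 ≈ 24131.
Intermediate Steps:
F(Z) = -4/3 + Z/3 (F(Z) = -7/3 + (3 + Z)/3 = -7/3 + (1 + Z/3) = -4/3 + Z/3)
d(J, h) = 2*h*(-5/3 + J) (d(J, h) = (J + (-4/3 + (⅓)*(-1)))*(h + h) = (J + (-4/3 - ⅓))*(2*h) = (J - 5/3)*(2*h) = (-5/3 + J)*(2*h) = 2*h*(-5/3 + J))
d(-17, 23) + 147*(-43 + 213) = (⅔)*23*(-5 + 3*(-17)) + 147*(-43 + 213) = (⅔)*23*(-5 - 51) + 147*170 = (⅔)*23*(-56) + 24990 = -2576/3 + 24990 = 72394/3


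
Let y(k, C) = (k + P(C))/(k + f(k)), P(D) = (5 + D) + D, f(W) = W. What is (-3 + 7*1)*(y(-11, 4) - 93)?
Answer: -4096/11 ≈ -372.36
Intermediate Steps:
P(D) = 5 + 2*D
y(k, C) = (5 + k + 2*C)/(2*k) (y(k, C) = (k + (5 + 2*C))/(k + k) = (5 + k + 2*C)/((2*k)) = (5 + k + 2*C)*(1/(2*k)) = (5 + k + 2*C)/(2*k))
(-3 + 7*1)*(y(-11, 4) - 93) = (-3 + 7*1)*((½)*(5 - 11 + 2*4)/(-11) - 93) = (-3 + 7)*((½)*(-1/11)*(5 - 11 + 8) - 93) = 4*((½)*(-1/11)*2 - 93) = 4*(-1/11 - 93) = 4*(-1024/11) = -4096/11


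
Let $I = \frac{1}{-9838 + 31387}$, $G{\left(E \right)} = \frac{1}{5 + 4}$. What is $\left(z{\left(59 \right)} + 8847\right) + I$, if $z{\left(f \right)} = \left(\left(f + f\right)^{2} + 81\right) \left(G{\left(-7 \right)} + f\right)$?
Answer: $\frac{54090022792}{64647} \approx 8.367 \cdot 10^{5}$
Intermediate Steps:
$G{\left(E \right)} = \frac{1}{9}$
$z{\left(f \right)} = \left(81 + 4 f^{2}\right) \left(\frac{1}{9} + f\right)$ ($z{\left(f \right)} = \left(\left(f + f\right)^{2} + 81\right) \left(\frac{1}{9} + f\right) = \left(\left(2 f\right)^{2} + 81\right) \left(\frac{1}{9} + f\right) = \left(4 f^{2} + 81\right) \left(\frac{1}{9} + f\right) = \left(81 + 4 f^{2}\right) \left(\frac{1}{9} + f\right)$)
$I = \frac{1}{21549} \approx 4.6406 \cdot 10^{-5}$
$\left(z{\left(59 \right)} + 8847\right) + I = \left(\left(9 + 4 \cdot 59^{3} + 81 \cdot 59 + \frac{4 \cdot 59^{2}}{9}\right) + 8847\right) + \frac{1}{21549} = \left(\left(9 + 4 \cdot 205379 + 4779 + \frac{4}{9} \cdot 3481\right) + 8847\right) + \frac{1}{21549} = \left(\left(9 + 821516 + 4779 + \frac{13924}{9}\right) + 8847\right) + \frac{1}{21549} = \left(\frac{7450660}{9} + 8847\right) + \frac{1}{21549} = \frac{7530283}{9} + \frac{1}{21549} = \frac{54090022792}{64647}$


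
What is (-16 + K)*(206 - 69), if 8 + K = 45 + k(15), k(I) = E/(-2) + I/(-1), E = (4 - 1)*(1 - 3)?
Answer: 1233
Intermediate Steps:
E = -6 (E = 3*(-2) = -6)
k(I) = 3 - I (k(I) = -6/(-2) + I/(-1) = -6*(-½) + I*(-1) = 3 - I)
K = 25 (K = -8 + (45 + (3 - 1*15)) = -8 + (45 + (3 - 15)) = -8 + (45 - 12) = -8 + 33 = 25)
(-16 + K)*(206 - 69) = (-16 + 25)*(206 - 69) = 9*137 = 1233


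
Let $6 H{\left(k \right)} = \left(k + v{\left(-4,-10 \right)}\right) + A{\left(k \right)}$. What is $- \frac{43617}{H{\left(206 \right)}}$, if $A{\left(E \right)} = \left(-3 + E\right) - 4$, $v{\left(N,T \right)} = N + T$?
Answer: $- \frac{261702}{391} \approx -669.31$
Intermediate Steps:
$A{\left(E \right)} = -7 + E$
$H{\left(k \right)} = - \frac{7}{2} + \frac{k}{3}$ ($H{\left(k \right)} = \frac{\left(k - 14\right) + \left(-7 + k\right)}{6} = \frac{\left(-14 + k\right) + \left(-7 + k\right)}{6} = \frac{-21 + 2 k}{6} = - \frac{7}{2} + \frac{k}{3}$)
$- \frac{43617}{H{\left(206 \right)}} = - \frac{43617}{- \frac{7}{2} + \frac{1}{3} \cdot 206} = - \frac{43617}{- \frac{7}{2} + \frac{206}{3}} = - \frac{43617}{\frac{391}{6}} = \left(-43617\right) \frac{6}{391} = - \frac{261702}{391}$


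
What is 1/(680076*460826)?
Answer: 1/313396702776 ≈ 3.1908e-12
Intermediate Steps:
1/(680076*460826) = (1/680076)*(1/460826) = 1/313396702776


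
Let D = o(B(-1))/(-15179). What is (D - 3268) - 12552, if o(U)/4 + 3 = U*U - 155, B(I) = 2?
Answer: -240131164/15179 ≈ -15820.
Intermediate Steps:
o(U) = -632 + 4*U² (o(U) = -12 + 4*(U*U - 155) = -12 + 4*(U² - 155) = -12 + 4*(-155 + U²) = -12 + (-620 + 4*U²) = -632 + 4*U²)
D = 616/15179 (D = (-632 + 4*2²)/(-15179) = (-632 + 4*4)*(-1/15179) = (-632 + 16)*(-1/15179) = -616*(-1/15179) = 616/15179 ≈ 0.040582)
(D - 3268) - 12552 = (616/15179 - 3268) - 12552 = -49604356/15179 - 12552 = -240131164/15179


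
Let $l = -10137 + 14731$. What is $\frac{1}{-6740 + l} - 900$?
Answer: $- \frac{1931401}{2146} \approx -900.0$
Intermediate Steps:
$l = 4594$
$\frac{1}{-6740 + l} - 900 = \frac{1}{-6740 + 4594} - 900 = \frac{1}{-2146} - 900 = - \frac{1}{2146} - 900 = - \frac{1931401}{2146}$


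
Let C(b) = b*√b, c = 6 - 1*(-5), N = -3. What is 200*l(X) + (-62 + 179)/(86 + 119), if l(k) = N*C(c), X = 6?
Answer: 117/205 - 6600*√11 ≈ -21889.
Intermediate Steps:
c = 11 (c = 6 + 5 = 11)
C(b) = b^(3/2)
l(k) = -33*√11
200*l(X) + (-62 + 179)/(86 + 119) = 200*(-33*√11) + (-62 + 179)/(86 + 119) = -6600*√11 + 117/205 = 117/205 - 6600*√11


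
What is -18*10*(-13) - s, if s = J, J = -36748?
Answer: 39088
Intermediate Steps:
s = -36748
-18*10*(-13) - s = -18*10*(-13) - 1*(-36748) = -180*(-13) + 36748 = 2340 + 36748 = 39088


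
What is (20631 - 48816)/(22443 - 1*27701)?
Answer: 28185/5258 ≈ 5.3604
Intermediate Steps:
(20631 - 48816)/(22443 - 1*27701) = -28185/(22443 - 27701) = -28185/(-5258) = -28185*(-1/5258) = 28185/5258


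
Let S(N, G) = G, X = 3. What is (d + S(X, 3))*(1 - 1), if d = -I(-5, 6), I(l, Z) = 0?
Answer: 0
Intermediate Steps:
d = 0 (d = -1*0 = 0)
(d + S(X, 3))*(1 - 1) = (0 + 3)*(1 - 1) = 3*0 = 0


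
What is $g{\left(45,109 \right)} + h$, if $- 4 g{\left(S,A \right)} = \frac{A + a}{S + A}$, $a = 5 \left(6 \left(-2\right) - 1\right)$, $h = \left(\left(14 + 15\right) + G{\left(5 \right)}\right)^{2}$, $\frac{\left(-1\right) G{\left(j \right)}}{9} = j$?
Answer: $\frac{3583}{14} \approx 255.93$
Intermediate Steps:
$G{\left(j \right)} = - 9 j$
$h = 256$ ($h = \left(\left(14 + 15\right) - 45\right)^{2} = \left(29 - 45\right)^{2} = \left(-16\right)^{2} = 256$)
$a = -65$ ($a = 5 \left(-12 - 1\right) = 5 \left(-13\right) = -65$)
$g{\left(S,A \right)} = - \frac{-65 + A}{4 \left(A + S\right)}$ ($g{\left(S,A \right)} = - \frac{\left(A - 65\right) \frac{1}{S + A}}{4} = - \frac{\left(-65 + A\right) \frac{1}{A + S}}{4} = - \frac{\frac{1}{A + S} \left(-65 + A\right)}{4} = - \frac{-65 + A}{4 \left(A + S\right)}$)
$g{\left(45,109 \right)} + h = \frac{65 - 109}{4 \left(109 + 45\right)} + 256 = \frac{65 - 109}{4 \cdot 154} + 256 = \frac{1}{4} \cdot \frac{1}{154} \left(-44\right) + 256 = - \frac{1}{14} + 256 = \frac{3583}{14}$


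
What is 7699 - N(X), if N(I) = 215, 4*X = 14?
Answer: 7484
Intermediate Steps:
X = 7/2 (X = (1/4)*14 = 7/2 ≈ 3.5000)
7699 - N(X) = 7699 - 1*215 = 7699 - 215 = 7484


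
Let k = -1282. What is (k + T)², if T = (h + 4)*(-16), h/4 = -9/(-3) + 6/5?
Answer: 65189476/25 ≈ 2.6076e+6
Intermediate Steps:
h = 84/5 (h = 4*(-9/(-3) + 6/5) = 4*(-9*(-⅓) + 6*(⅕)) = 4*(3 + 6/5) = 4*(21/5) = 84/5 ≈ 16.800)
T = -1664/5 (T = (84/5 + 4)*(-16) = (104/5)*(-16) = -1664/5 ≈ -332.80)
(k + T)² = (-1282 - 1664/5)² = (-8074/5)² = 65189476/25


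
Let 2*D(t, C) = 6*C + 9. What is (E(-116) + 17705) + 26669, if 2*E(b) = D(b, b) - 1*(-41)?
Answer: 176891/4 ≈ 44223.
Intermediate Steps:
D(t, C) = 9/2 + 3*C (D(t, C) = (6*C + 9)/2 = (9 + 6*C)/2 = 9/2 + 3*C)
E(b) = 91/4 + 3*b/2 (E(b) = ((9/2 + 3*b) - 1*(-41))/2 = ((9/2 + 3*b) + 41)/2 = (91/2 + 3*b)/2 = 91/4 + 3*b/2)
(E(-116) + 17705) + 26669 = ((91/4 + (3/2)*(-116)) + 17705) + 26669 = ((91/4 - 174) + 17705) + 26669 = (-605/4 + 17705) + 26669 = 70215/4 + 26669 = 176891/4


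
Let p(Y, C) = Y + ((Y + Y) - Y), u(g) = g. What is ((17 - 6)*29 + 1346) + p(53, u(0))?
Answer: 1771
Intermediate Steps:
p(Y, C) = 2*Y (p(Y, C) = Y + (2*Y - Y) = Y + Y = 2*Y)
((17 - 6)*29 + 1346) + p(53, u(0)) = ((17 - 6)*29 + 1346) + 2*53 = (11*29 + 1346) + 106 = (319 + 1346) + 106 = 1665 + 106 = 1771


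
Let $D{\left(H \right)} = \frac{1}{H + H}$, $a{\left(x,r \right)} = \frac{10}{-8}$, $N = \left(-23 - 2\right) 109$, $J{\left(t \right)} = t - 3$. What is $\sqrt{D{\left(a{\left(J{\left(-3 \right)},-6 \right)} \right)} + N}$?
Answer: $\frac{i \sqrt{68135}}{5} \approx 52.205 i$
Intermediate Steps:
$J{\left(t \right)} = -3 + t$
$N = -2725$ ($N = \left(-25\right) 109 = -2725$)
$a{\left(x,r \right)} = - \frac{5}{4}$ ($a{\left(x,r \right)} = 10 \left(- \frac{1}{8}\right) = - \frac{5}{4}$)
$D{\left(H \right)} = \frac{1}{2 H}$
$\sqrt{D{\left(a{\left(J{\left(-3 \right)},-6 \right)} \right)} + N} = \sqrt{\frac{1}{2 \left(- \frac{5}{4}\right)} - 2725} = \sqrt{\frac{1}{2} \left(- \frac{4}{5}\right) - 2725} = \sqrt{- \frac{2}{5} - 2725} = \sqrt{- \frac{13627}{5}} = \frac{i \sqrt{68135}}{5}$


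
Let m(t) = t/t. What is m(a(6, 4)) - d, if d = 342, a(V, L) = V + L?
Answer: -341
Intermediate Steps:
a(V, L) = L + V
m(t) = 1
m(a(6, 4)) - d = 1 - 1*342 = 1 - 342 = -341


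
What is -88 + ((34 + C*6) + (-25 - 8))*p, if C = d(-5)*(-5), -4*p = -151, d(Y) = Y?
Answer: 22449/4 ≈ 5612.3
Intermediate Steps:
p = 151/4 (p = -¼*(-151) = 151/4 ≈ 37.750)
C = 25 (C = -5*(-5) = 25)
-88 + ((34 + C*6) + (-25 - 8))*p = -88 + ((34 + 25*6) + (-25 - 8))*(151/4) = -88 + ((34 + 150) - 33)*(151/4) = -88 + (184 - 33)*(151/4) = -88 + 151*(151/4) = -88 + 22801/4 = 22449/4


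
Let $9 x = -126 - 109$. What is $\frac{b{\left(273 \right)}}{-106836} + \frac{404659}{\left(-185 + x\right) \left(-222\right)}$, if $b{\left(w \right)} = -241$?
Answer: $\frac{32432582843}{3755285400} \approx 8.6365$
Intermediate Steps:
$x = - \frac{235}{9}$ ($x = \frac{-126 - 109}{9} = \frac{1}{9} \left(-235\right) = - \frac{235}{9} \approx -26.111$)
$\frac{b{\left(273 \right)}}{-106836} + \frac{404659}{\left(-185 + x\right) \left(-222\right)} = - \frac{241}{-106836} + \frac{404659}{\left(-185 - \frac{235}{9}\right) \left(-222\right)} = \left(-241\right) \left(- \frac{1}{106836}\right) + \frac{404659}{\left(- \frac{1900}{9}\right) \left(-222\right)} = \frac{241}{106836} + \frac{404659}{\frac{140600}{3}} = \frac{241}{106836} + 404659 \cdot \frac{3}{140600} = \frac{241}{106836} + \frac{1213977}{140600} = \frac{32432582843}{3755285400}$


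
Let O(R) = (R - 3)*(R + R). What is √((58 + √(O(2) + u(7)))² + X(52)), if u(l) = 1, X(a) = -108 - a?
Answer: √(3201 + 116*I*√3) ≈ 56.605 + 1.7747*I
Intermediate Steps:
O(R) = 2*R*(-3 + R) (O(R) = (-3 + R)*(2*R) = 2*R*(-3 + R))
√((58 + √(O(2) + u(7)))² + X(52)) = √((58 + √(2*2*(-3 + 2) + 1))² + (-108 - 1*52)) = √((58 + √(2*2*(-1) + 1))² + (-108 - 52)) = √((58 + √(-4 + 1))² - 160) = √((58 + √(-3))² - 160) = √((58 + I*√3)² - 160) = √(-160 + (58 + I*√3)²)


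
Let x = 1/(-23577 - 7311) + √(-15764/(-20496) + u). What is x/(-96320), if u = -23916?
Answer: 1/2975132160 - 59*I*√920307/35253120 ≈ 3.3612e-10 - 0.0016055*I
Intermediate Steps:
x = -1/30888 + 59*I*√920307/366 (x = 1/(-23577 - 7311) + √(-15764/(-20496) - 23916) = 1/(-30888) + √(-15764*(-1/20496) - 23916) = -1/30888 + √(563/732 - 23916) = -1/30888 + √(-17505949/732) = -1/30888 + 59*I*√920307/366 ≈ -3.2375e-5 + 154.65*I)
x/(-96320) = (-1/30888 + 59*I*√920307/366)/(-96320) = (-1/30888 + 59*I*√920307/366)*(-1/96320) = 1/2975132160 - 59*I*√920307/35253120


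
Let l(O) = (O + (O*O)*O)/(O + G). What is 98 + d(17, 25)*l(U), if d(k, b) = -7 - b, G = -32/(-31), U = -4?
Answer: -14610/23 ≈ -635.22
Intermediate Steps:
G = 32/31 (G = -32*(-1/31) = 32/31 ≈ 1.0323)
l(O) = (O + O³)/(32/31 + O) (l(O) = (O + (O*O)*O)/(O + 32/31) = (O + O²*O)/(32/31 + O) = (O + O³)/(32/31 + O))
98 + d(17, 25)*l(U) = 98 + (-7 - 1*25)*(31*(-4)*(1 + (-4)²)/(32 + 31*(-4))) = 98 + (-7 - 25)*(31*(-4)*(1 + 16)/(32 - 124)) = 98 - 992*(-4)*17/(-92) = 98 - 992*(-4)*(-1)*17/92 = 98 - 32*527/23 = 98 - 16864/23 = -14610/23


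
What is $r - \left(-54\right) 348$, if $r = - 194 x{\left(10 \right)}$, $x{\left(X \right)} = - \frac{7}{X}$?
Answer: $\frac{94639}{5} \approx 18928.0$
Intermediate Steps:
$r = \frac{679}{5}$ ($r = - 194 \left(- \frac{7}{10}\right) = - 194 \left(\left(-7\right) \frac{1}{10}\right) = \left(-194\right) \left(- \frac{7}{10}\right) = \frac{679}{5} \approx 135.8$)
$r - \left(-54\right) 348 = \frac{679}{5} - \left(-54\right) 348 = \frac{679}{5} - -18792 = \frac{679}{5} + 18792 = \frac{94639}{5}$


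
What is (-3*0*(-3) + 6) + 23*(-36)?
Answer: -822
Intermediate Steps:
(-3*0*(-3) + 6) + 23*(-36) = (0*(-3) + 6) - 828 = (0 + 6) - 828 = 6 - 828 = -822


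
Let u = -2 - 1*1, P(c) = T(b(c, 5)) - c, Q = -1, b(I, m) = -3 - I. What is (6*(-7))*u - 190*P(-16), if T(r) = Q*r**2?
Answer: 29196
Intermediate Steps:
T(r) = -r**2
P(c) = -c - (-3 - c)**2 (P(c) = -(-3 - c)**2 - c = -c - (-3 - c)**2)
u = -3 (u = -2 - 1 = -3)
(6*(-7))*u - 190*P(-16) = (6*(-7))*(-3) - 190*(-1*(-16) - (3 - 16)**2) = -42*(-3) - 190*(16 - 1*(-13)**2) = 126 - 190*(16 - 1*169) = 126 - 190*(16 - 169) = 126 - 190*(-153) = 126 + 29070 = 29196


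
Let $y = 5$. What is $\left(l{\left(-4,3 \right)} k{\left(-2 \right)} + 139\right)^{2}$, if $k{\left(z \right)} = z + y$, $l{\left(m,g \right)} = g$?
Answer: $21904$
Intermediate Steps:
$k{\left(z \right)} = 5 + z$ ($k{\left(z \right)} = z + 5 = 5 + z$)
$\left(l{\left(-4,3 \right)} k{\left(-2 \right)} + 139\right)^{2} = \left(3 \left(5 - 2\right) + 139\right)^{2} = \left(3 \cdot 3 + 139\right)^{2} = \left(9 + 139\right)^{2} = 148^{2} = 21904$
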